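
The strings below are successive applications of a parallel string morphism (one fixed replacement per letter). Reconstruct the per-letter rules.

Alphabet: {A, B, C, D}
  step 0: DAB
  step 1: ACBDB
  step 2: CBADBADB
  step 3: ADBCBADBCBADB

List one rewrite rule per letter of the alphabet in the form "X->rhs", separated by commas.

A->CB, B->DB, C->A, D->A

  step 2 ⇒ step 3: CBADBADB ⇒ A·DB·CB·A·DB·CB·A·DB
    A ↦ CB
    B ↦ DB
    C ↦ A
    D ↦ A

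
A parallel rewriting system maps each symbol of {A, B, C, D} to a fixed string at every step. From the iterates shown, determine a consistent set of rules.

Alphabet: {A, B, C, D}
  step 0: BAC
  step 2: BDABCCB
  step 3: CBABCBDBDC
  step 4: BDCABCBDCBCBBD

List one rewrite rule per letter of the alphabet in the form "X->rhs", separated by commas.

  step 3 ⇒ step 4: CBABCBDBDC ⇒ BD·C·AB·C·BD·C·B·C·B·BD
    A ↦ AB
    B ↦ C
    C ↦ BD
    D ↦ B

A->AB, B->C, C->BD, D->B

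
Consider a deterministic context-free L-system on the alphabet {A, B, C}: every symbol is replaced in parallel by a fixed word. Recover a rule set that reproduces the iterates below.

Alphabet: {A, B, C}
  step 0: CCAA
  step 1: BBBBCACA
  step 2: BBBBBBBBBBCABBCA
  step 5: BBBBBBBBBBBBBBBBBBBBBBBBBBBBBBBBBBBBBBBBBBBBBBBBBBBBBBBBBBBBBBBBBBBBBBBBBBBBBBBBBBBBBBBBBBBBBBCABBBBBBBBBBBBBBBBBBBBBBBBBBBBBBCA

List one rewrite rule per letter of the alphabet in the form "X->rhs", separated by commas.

  step 1 ⇒ step 2: BBBBCACA ⇒ BB·BB·BB·BB·BB·CA·BB·CA
    A ↦ CA
    B ↦ BB
    C ↦ BB

A->CA, B->BB, C->BB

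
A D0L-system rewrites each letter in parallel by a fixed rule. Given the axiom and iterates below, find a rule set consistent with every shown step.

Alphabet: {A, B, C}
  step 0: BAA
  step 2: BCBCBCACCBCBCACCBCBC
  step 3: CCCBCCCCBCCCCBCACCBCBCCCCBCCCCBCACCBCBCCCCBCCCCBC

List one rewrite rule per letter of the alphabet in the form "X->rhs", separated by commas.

A->ACC, B->CCC, C->BC

  step 2 ⇒ step 3: BCBCBCACCBCBCACCBCBC ⇒ CCC·BC·CCC·BC·CCC·BC·ACC·BC·BC·CCC·BC·CCC·BC·ACC·BC·BC·CCC·BC·CCC·BC
    A ↦ ACC
    B ↦ CCC
    C ↦ BC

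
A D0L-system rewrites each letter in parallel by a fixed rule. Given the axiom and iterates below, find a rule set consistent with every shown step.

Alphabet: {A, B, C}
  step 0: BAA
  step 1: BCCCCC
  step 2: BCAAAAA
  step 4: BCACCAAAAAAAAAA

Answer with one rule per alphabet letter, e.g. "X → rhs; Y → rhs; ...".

  step 1 ⇒ step 2: BCCCCC ⇒ BC·A·A·A·A·A
    B ↦ BC
    C ↦ A
  step 0 ⇒ step 1: BAA ⇒ BC·CC·CC
    A ↦ CC

A->CC, B->BC, C->A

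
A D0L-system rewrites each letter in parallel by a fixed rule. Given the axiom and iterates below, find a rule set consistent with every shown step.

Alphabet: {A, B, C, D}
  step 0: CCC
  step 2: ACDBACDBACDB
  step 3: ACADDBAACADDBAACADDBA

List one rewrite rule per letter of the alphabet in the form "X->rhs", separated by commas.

A->AC, B->A, C->AD, D->DB

  step 2 ⇒ step 3: ACDBACDBACDB ⇒ AC·AD·DB·A·AC·AD·DB·A·AC·AD·DB·A
    A ↦ AC
    B ↦ A
    C ↦ AD
    D ↦ DB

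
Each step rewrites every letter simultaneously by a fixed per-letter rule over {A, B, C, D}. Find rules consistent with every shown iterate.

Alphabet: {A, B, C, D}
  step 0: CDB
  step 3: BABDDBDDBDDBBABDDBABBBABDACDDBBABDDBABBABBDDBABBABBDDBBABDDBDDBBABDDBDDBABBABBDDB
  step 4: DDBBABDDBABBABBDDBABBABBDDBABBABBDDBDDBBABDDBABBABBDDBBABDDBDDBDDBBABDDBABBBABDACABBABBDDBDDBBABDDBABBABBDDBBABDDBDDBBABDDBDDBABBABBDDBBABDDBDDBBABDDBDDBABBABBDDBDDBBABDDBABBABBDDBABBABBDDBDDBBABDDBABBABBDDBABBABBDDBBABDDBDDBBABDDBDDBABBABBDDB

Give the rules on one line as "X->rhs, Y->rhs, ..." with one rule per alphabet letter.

A->BAB, B->DDB, C->DAC, D->ABB

  step 3 ⇒ step 4: BABDDBDDBDDBBABDDBABBBABDACDDBBABDDBABBABBDDBABBABBDDBBABDDBDDBBABDDBDDBABBABBDDB ⇒ DDB·BAB·DDB·ABB·ABB·DDB·ABB·ABB·DDB·ABB·ABB·DDB·DDB·BAB·DDB·ABB·ABB·DDB·BAB·DDB·DDB·DDB·BAB·DDB·ABB·BAB·DAC·ABB·ABB·DDB·DDB·BAB·DDB·ABB·ABB·DDB·BAB·DDB·DDB·BAB·DDB·DDB·ABB·ABB·DDB·BAB·DDB·DDB·BAB·DDB·DDB·ABB·ABB·DDB·DDB·BAB·DDB·ABB·ABB·DDB·ABB·ABB·DDB·DDB·BAB·DDB·ABB·ABB·DDB·ABB·ABB·DDB·BAB·DDB·DDB·BAB·DDB·DDB·ABB·ABB·DDB
    A ↦ BAB
    B ↦ DDB
    C ↦ DAC
    D ↦ ABB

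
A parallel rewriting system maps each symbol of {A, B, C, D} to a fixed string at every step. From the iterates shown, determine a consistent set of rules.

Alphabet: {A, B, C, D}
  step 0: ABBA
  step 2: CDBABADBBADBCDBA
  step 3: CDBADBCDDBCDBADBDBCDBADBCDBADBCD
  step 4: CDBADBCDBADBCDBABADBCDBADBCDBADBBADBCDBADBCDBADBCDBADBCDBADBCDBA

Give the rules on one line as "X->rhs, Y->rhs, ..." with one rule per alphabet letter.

A->CD, B->DB, C->CD, D->BA

  step 3 ⇒ step 4: CDBADBCDDBCDBADBDBCDBADBCDBADBCD ⇒ CD·BA·DB·CD·BA·DB·CD·BA·BA·DB·CD·BA·DB·CD·BA·DB·BA·DB·CD·BA·DB·CD·BA·DB·CD·BA·DB·CD·BA·DB·CD·BA
    A ↦ CD
    B ↦ DB
    C ↦ CD
    D ↦ BA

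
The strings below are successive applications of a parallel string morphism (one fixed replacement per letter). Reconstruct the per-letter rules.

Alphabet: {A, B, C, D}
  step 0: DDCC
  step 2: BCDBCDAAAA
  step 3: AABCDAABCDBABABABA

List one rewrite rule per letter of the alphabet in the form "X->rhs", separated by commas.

A->BA, B->AA, C->B, D->CD

  step 2 ⇒ step 3: BCDBCDAAAA ⇒ AA·B·CD·AA·B·CD·BA·BA·BA·BA
    A ↦ BA
    B ↦ AA
    C ↦ B
    D ↦ CD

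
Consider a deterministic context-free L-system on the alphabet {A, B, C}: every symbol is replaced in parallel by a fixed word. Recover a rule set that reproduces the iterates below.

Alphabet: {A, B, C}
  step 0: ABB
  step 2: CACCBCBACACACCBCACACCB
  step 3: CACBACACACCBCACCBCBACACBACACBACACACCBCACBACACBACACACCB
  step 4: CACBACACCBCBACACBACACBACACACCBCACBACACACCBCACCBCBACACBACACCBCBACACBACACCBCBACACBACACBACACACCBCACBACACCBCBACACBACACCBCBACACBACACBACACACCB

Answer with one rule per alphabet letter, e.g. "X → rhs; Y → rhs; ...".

A->CBA, B->CCB, C->CA

  step 3 ⇒ step 4: CACBACACACCBCACCBCBACACBACACBACACACCBCACBACACBACACACCB ⇒ CA·CBA·CA·CCB·CBA·CA·CBA·CA·CBA·CA·CA·CCB·CA·CBA·CA·CA·CCB·CA·CCB·CBA·CA·CBA·CA·CCB·CBA·CA·CBA·CA·CCB·CBA·CA·CBA·CA·CBA·CA·CA·CCB·CA·CBA·CA·CCB·CBA·CA·CBA·CA·CCB·CBA·CA·CBA·CA·CBA·CA·CA·CCB
    A ↦ CBA
    B ↦ CCB
    C ↦ CA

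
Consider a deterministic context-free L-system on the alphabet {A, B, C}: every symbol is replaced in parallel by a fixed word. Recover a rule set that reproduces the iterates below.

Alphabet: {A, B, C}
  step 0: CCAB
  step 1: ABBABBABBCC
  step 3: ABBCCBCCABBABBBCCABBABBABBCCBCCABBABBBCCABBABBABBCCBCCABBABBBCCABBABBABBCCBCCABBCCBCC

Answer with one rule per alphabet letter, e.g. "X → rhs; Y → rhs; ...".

A->AB, B->BCC, C->ABB

  step 0 ⇒ step 1: CCAB ⇒ ABB·ABB·AB·BCC
    A ↦ AB
    B ↦ BCC
    C ↦ ABB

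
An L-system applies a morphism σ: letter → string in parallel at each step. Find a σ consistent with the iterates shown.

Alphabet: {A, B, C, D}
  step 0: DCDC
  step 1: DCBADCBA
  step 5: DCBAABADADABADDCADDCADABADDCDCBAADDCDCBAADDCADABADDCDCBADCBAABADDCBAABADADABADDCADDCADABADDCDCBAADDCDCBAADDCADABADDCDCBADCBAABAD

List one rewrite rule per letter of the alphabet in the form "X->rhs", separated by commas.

  step 0 ⇒ step 1: DCDC ⇒ DC·BA·DC·BA
    C ↦ BA
    D ↦ DC
    A ↦ AD  (constrained at step 1)
    B ↦ AB  (constrained at step 1)

A->AD, B->AB, C->BA, D->DC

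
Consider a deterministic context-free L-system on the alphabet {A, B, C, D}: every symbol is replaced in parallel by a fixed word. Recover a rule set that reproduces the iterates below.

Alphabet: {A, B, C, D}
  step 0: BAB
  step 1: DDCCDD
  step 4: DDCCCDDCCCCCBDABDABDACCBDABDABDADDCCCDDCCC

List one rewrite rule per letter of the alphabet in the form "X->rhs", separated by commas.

  step 0 ⇒ step 1: BAB ⇒ DD·CC·DD
    A ↦ CC
    B ↦ DD
    C ↦ BDA  (constrained at step 1)
    D ↦ C  (constrained at step 1)

A->CC, B->DD, C->BDA, D->C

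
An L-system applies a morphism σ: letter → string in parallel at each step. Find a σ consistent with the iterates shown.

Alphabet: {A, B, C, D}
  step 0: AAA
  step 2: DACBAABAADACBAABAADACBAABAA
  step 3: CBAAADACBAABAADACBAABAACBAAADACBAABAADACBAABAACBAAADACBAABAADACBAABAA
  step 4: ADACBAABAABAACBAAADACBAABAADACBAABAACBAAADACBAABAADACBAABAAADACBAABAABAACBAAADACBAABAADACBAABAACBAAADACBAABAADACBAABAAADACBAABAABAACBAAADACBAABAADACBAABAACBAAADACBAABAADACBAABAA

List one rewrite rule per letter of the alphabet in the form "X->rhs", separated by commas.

  step 3 ⇒ step 4: CBAAADACBAABAADACBAABAACBAAADACBAABAADACBAABAACBAAADACBAABAADACBAABAA ⇒ A·DAC·BAA·BAA·BAA·C·BAA·A·DAC·BAA·BAA·DAC·BAA·BAA·C·BAA·A·DAC·BAA·BAA·DAC·BAA·BAA·A·DAC·BAA·BAA·BAA·C·BAA·A·DAC·BAA·BAA·DAC·BAA·BAA·C·BAA·A·DAC·BAA·BAA·DAC·BAA·BAA·A·DAC·BAA·BAA·BAA·C·BAA·A·DAC·BAA·BAA·DAC·BAA·BAA·C·BAA·A·DAC·BAA·BAA·DAC·BAA·BAA
    A ↦ BAA
    B ↦ DAC
    C ↦ A
    D ↦ C

A->BAA, B->DAC, C->A, D->C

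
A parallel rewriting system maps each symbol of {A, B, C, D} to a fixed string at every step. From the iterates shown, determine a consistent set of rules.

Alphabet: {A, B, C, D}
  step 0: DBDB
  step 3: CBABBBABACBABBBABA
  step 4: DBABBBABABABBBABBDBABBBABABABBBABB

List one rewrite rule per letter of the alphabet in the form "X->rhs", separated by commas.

  step 3 ⇒ step 4: CBABBBABACBABBBABA ⇒ D·BA·BB·BA·BA·BA·BB·BA·BB·D·BA·BB·BA·BA·BA·BB·BA·BB
    A ↦ BB
    B ↦ BA
    C ↦ D
    D ↦ C  (constrained at step 0)

A->BB, B->BA, C->D, D->C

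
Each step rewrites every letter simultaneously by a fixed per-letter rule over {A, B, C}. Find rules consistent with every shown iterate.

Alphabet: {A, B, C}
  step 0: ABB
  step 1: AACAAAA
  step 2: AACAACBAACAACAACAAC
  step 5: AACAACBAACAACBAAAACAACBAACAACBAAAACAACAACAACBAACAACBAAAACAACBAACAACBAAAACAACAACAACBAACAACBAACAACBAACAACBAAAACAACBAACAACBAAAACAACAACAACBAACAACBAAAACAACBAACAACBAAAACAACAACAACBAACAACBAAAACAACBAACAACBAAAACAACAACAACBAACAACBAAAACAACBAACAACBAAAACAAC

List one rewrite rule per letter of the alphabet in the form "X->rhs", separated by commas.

A->AAC, B->AA, C->B

  step 1 ⇒ step 2: AACAAAA ⇒ AAC·AAC·B·AAC·AAC·AAC·AAC
    A ↦ AAC
    C ↦ B
  step 0 ⇒ step 1: ABB ⇒ AAC·AA·AA
    B ↦ AA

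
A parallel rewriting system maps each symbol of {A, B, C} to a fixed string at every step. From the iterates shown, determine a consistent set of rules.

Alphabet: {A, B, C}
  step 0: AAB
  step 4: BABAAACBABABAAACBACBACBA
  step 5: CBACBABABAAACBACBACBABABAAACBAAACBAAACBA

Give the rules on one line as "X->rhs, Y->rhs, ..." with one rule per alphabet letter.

A->BA, B->C, C->AA

  step 4 ⇒ step 5: BABAAACBABABAAACBACBACBA ⇒ C·BA·C·BA·BA·BA·AA·C·BA·C·BA·C·BA·BA·BA·AA·C·BA·AA·C·BA·AA·C·BA
    A ↦ BA
    B ↦ C
    C ↦ AA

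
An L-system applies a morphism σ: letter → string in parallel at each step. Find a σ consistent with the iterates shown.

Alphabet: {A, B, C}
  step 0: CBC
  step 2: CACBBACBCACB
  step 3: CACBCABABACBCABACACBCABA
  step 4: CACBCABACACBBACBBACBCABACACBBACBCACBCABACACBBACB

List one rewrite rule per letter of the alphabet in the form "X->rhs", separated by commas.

  step 3 ⇒ step 4: CACBCABABACBCABACACBCABA ⇒ CA·CB·CA·BA·CA·CB·BA·CB·BA·CB·CA·BA·CA·CB·BA·CB·CA·CB·CA·BA·CA·CB·BA·CB
    A ↦ CB
    B ↦ BA
    C ↦ CA

A->CB, B->BA, C->CA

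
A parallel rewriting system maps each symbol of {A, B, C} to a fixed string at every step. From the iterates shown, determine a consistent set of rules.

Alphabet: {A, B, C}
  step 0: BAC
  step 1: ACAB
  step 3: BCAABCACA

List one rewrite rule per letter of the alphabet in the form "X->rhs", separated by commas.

A->CA, B->A, C->B

  step 0 ⇒ step 1: BAC ⇒ A·CA·B
    A ↦ CA
    B ↦ A
    C ↦ B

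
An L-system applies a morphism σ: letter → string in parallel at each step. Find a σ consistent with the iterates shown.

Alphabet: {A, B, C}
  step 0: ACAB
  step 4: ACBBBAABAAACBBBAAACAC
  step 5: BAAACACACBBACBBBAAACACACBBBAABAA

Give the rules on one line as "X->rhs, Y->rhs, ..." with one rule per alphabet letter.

A->B, B->AC, C->AA

  step 4 ⇒ step 5: ACBBBAABAAACBBBAAACAC ⇒ B·AA·AC·AC·AC·B·B·AC·B·B·B·AA·AC·AC·AC·B·B·B·AA·B·AA
    A ↦ B
    B ↦ AC
    C ↦ AA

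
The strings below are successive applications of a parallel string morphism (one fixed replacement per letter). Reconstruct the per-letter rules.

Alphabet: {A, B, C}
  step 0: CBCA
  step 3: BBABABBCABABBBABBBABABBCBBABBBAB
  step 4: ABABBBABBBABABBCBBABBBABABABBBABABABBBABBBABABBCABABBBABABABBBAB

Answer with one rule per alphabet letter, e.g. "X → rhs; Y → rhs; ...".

  step 3 ⇒ step 4: BBABABBCABABBBABBBABABBCBBABBBAB ⇒ AB·AB·BB·AB·BB·AB·AB·BC·BB·AB·BB·AB·AB·AB·BB·AB·AB·AB·BB·AB·BB·AB·AB·BC·AB·AB·BB·AB·AB·AB·BB·AB
    A ↦ BB
    B ↦ AB
    C ↦ BC

A->BB, B->AB, C->BC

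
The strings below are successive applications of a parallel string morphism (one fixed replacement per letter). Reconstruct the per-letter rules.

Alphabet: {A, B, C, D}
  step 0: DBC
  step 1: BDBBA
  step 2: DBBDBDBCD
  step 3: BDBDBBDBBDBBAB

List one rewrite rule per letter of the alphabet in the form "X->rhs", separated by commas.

  step 2 ⇒ step 3: DBBDBDBCD ⇒ B·DB·DB·B·DB·B·DB·BA·B
    B ↦ DB
    C ↦ BA
    D ↦ B
  step 1 ⇒ step 2: BDBBA ⇒ DB·B·DB·DB·CD
    A ↦ CD

A->CD, B->DB, C->BA, D->B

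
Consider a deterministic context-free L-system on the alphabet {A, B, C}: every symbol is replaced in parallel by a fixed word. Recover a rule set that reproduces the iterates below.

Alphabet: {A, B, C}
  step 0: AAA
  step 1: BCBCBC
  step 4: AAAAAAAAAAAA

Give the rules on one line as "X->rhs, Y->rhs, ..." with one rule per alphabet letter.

A->BC, B->A, C->A

  step 0 ⇒ step 1: AAA ⇒ BC·BC·BC
    A ↦ BC
    B ↦ A  (constrained at step 1)
    C ↦ A  (constrained at step 1)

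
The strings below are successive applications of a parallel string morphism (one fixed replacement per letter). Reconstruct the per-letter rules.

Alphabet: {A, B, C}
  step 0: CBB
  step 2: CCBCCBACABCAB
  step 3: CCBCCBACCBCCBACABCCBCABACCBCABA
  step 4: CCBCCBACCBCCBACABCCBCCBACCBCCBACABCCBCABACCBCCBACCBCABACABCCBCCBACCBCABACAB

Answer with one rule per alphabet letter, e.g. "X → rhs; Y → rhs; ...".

A->CAB, B->A, C->CCB

  step 3 ⇒ step 4: CCBCCBACCBCCBACABCCBCABACCBCABA ⇒ CCB·CCB·A·CCB·CCB·A·CAB·CCB·CCB·A·CCB·CCB·A·CAB·CCB·CAB·A·CCB·CCB·A·CCB·CAB·A·CAB·CCB·CCB·A·CCB·CAB·A·CAB
    A ↦ CAB
    B ↦ A
    C ↦ CCB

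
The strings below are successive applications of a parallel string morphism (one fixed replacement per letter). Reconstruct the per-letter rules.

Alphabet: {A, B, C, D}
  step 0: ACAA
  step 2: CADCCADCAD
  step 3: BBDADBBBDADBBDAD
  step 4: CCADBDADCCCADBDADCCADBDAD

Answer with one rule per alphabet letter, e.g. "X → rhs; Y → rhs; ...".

  step 3 ⇒ step 4: BBDADBBBDADBBDAD ⇒ C·C·AD·BD·AD·C·C·C·AD·BD·AD·C·C·AD·BD·AD
    A ↦ BD
    B ↦ C
    D ↦ AD
  step 2 ⇒ step 3: CADCCADCAD ⇒ B·BD·AD·B·B·BD·AD·B·BD·AD
    C ↦ B

A->BD, B->C, C->B, D->AD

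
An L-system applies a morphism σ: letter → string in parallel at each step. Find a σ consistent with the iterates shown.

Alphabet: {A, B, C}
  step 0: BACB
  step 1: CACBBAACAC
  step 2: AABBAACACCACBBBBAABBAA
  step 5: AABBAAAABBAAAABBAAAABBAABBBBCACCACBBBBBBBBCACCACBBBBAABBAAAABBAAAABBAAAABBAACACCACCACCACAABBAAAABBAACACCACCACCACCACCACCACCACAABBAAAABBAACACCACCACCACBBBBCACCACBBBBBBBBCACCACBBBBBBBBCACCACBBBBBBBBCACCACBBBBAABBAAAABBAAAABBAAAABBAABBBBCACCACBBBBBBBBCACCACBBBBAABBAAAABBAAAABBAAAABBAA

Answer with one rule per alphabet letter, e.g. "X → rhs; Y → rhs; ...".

A->BB, B->CAC, C->AA

  step 1 ⇒ step 2: CACBBAACAC ⇒ AA·BB·AA·CAC·CAC·BB·BB·AA·BB·AA
    A ↦ BB
    B ↦ CAC
    C ↦ AA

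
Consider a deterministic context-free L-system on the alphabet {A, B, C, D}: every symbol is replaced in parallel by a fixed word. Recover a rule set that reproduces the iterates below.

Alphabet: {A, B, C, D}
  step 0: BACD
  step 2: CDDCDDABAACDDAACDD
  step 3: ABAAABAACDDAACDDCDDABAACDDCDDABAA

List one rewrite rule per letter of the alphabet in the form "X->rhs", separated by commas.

  step 2 ⇒ step 3: CDDCDDABAACDDAACDD ⇒ AB·A·A·AB·A·A·CDD·AA·CDD·CDD·AB·A·A·CDD·CDD·AB·A·A
    A ↦ CDD
    B ↦ AA
    C ↦ AB
    D ↦ A

A->CDD, B->AA, C->AB, D->A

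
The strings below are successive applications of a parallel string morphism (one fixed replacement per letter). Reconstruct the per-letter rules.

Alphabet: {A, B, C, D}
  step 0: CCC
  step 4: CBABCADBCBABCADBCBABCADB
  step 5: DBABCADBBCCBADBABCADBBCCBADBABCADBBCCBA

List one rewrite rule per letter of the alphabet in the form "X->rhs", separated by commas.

  step 4 ⇒ step 5: CBABCADBCBABCADBCBABCADB ⇒ DB·A·BC·A·DB·BC·CB·A·DB·A·BC·A·DB·BC·CB·A·DB·A·BC·A·DB·BC·CB·A
    A ↦ BC
    B ↦ A
    C ↦ DB
    D ↦ CB

A->BC, B->A, C->DB, D->CB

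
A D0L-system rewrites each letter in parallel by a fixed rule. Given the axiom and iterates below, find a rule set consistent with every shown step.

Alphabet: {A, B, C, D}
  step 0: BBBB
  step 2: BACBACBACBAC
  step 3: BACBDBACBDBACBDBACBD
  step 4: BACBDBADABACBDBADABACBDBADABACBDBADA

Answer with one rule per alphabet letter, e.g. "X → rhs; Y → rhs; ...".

  step 3 ⇒ step 4: BACBDBACBDBACBDBACBD ⇒ BA·C·BD·BA·DA·BA·C·BD·BA·DA·BA·C·BD·BA·DA·BA·C·BD·BA·DA
    A ↦ C
    B ↦ BA
    C ↦ BD
    D ↦ DA

A->C, B->BA, C->BD, D->DA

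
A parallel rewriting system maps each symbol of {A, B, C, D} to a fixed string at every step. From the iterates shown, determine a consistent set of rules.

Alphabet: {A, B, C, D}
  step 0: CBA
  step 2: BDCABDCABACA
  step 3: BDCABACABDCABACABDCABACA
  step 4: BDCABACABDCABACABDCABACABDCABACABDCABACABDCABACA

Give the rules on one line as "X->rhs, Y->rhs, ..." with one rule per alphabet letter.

A->CA, B->BD, C->BA, D->CA

  step 3 ⇒ step 4: BDCABACABDCABACABDCABACA ⇒ BD·CA·BA·CA·BD·CA·BA·CA·BD·CA·BA·CA·BD·CA·BA·CA·BD·CA·BA·CA·BD·CA·BA·CA
    A ↦ CA
    B ↦ BD
    C ↦ BA
    D ↦ CA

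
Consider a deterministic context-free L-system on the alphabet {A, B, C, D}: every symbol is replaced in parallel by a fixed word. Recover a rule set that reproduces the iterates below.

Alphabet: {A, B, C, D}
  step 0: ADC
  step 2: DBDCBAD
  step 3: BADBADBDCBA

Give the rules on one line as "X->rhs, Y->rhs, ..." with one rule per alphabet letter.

A->C, B->D, C->DB, D->BA

  step 2 ⇒ step 3: DBDCBAD ⇒ BA·D·BA·DB·D·C·BA
    A ↦ C
    B ↦ D
    C ↦ DB
    D ↦ BA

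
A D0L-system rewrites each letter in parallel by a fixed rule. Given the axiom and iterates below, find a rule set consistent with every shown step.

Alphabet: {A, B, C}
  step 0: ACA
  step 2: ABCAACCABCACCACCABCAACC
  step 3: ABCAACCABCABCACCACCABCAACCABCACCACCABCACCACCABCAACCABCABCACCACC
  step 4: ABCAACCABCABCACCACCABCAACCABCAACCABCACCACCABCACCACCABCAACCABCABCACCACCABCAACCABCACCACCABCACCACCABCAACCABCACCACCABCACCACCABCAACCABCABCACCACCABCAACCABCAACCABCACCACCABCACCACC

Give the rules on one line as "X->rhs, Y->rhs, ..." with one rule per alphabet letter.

A->ABC, B->A, C->ACC

  step 3 ⇒ step 4: ABCAACCABCABCACCACCABCAACCABCACCACCABCACCACCABCAACCABCABCACCACC ⇒ ABC·A·ACC·ABC·ABC·ACC·ACC·ABC·A·ACC·ABC·A·ACC·ABC·ACC·ACC·ABC·ACC·ACC·ABC·A·ACC·ABC·ABC·ACC·ACC·ABC·A·ACC·ABC·ACC·ACC·ABC·ACC·ACC·ABC·A·ACC·ABC·ACC·ACC·ABC·ACC·ACC·ABC·A·ACC·ABC·ABC·ACC·ACC·ABC·A·ACC·ABC·A·ACC·ABC·ACC·ACC·ABC·ACC·ACC
    A ↦ ABC
    B ↦ A
    C ↦ ACC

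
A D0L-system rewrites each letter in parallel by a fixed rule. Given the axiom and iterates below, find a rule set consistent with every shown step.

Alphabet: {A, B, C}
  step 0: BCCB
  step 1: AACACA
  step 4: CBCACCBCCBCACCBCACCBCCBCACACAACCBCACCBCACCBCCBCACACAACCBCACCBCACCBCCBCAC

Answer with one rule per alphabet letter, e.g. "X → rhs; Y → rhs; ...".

  step 0 ⇒ step 1: BCCB ⇒ A·AC·AC·A
    B ↦ A
    C ↦ AC
    A ↦ CBC  (constrained at step 1)

A->CBC, B->A, C->AC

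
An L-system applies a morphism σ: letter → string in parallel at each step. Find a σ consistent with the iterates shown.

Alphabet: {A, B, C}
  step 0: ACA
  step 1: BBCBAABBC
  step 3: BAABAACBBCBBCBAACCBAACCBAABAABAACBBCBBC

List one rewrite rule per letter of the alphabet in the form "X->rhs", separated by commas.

  step 0 ⇒ step 1: ACA ⇒ BBC·BAA·BBC
    A ↦ BBC
    C ↦ BAA
    B ↦ C  (constrained at step 1)

A->BBC, B->C, C->BAA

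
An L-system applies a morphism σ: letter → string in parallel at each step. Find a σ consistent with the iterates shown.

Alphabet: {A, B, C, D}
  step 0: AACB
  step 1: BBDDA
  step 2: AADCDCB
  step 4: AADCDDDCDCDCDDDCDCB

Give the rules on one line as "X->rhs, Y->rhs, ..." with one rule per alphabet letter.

A->B, B->A, C->DD, D->DC

  step 1 ⇒ step 2: BBDDA ⇒ A·A·DC·DC·B
    A ↦ B
    B ↦ A
    D ↦ DC
  step 0 ⇒ step 1: AACB ⇒ B·B·DD·A
    C ↦ DD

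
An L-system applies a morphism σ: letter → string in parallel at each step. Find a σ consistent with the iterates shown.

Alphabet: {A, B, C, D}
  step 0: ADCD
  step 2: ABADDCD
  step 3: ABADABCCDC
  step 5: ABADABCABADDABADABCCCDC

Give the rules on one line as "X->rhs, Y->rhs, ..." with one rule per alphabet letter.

  step 2 ⇒ step 3: ABADDCD ⇒ AB·AD·AB·C·C·D·C
    A ↦ AB
    B ↦ AD
    C ↦ D
    D ↦ C

A->AB, B->AD, C->D, D->C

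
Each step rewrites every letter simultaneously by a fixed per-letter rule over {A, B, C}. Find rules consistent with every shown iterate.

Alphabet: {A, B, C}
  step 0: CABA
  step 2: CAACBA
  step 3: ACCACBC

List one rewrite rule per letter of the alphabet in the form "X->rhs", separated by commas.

A->C, B->CB, C->A

  step 2 ⇒ step 3: CAACBA ⇒ A·C·C·A·CB·C
    A ↦ C
    B ↦ CB
    C ↦ A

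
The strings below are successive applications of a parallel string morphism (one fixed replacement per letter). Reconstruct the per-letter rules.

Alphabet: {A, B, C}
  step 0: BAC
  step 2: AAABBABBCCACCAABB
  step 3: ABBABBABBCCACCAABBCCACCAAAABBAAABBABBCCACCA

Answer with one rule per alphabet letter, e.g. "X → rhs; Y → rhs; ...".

  step 2 ⇒ step 3: AAABBABBCCACCAABB ⇒ ABB·ABB·ABB·CCA·CCA·ABB·CCA·CCA·A·A·ABB·A·A·ABB·ABB·CCA·CCA
    A ↦ ABB
    B ↦ CCA
    C ↦ A

A->ABB, B->CCA, C->A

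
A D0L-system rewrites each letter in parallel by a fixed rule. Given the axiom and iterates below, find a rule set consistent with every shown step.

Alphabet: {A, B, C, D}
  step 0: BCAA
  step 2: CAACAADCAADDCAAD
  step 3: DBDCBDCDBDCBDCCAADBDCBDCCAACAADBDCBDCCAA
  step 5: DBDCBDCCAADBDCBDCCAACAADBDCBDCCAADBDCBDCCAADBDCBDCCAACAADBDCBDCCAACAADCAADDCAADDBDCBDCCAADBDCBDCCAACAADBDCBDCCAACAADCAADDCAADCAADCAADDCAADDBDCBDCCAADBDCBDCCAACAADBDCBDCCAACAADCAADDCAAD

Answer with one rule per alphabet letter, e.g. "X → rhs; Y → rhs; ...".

  step 2 ⇒ step 3: CAACAADCAADDCAAD ⇒ D·BDC·BDC·D·BDC·BDC·CAA·D·BDC·BDC·CAA·CAA·D·BDC·BDC·CAA
    A ↦ BDC
    C ↦ D
    D ↦ CAA
    B ↦ D  (constrained at step 0)

A->BDC, B->D, C->D, D->CAA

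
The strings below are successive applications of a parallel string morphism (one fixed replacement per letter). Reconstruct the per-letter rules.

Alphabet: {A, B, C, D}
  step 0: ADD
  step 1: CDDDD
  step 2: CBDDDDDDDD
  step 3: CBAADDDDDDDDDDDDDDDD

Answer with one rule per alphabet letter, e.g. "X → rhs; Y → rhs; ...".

A->C, B->AA, C->CB, D->DD

  step 2 ⇒ step 3: CBDDDDDDDD ⇒ CB·AA·DD·DD·DD·DD·DD·DD·DD·DD
    B ↦ AA
    C ↦ CB
    D ↦ DD
  step 0 ⇒ step 1: ADD ⇒ C·DD·DD
    A ↦ C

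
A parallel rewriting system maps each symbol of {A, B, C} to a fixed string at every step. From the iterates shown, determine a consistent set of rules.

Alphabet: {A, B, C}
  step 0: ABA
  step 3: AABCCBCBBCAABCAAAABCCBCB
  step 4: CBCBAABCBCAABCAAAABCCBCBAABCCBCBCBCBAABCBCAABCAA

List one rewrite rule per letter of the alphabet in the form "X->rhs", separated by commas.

A->CB, B->AA, C->BC

  step 3 ⇒ step 4: AABCCBCBBCAABCAAAABCCBCB ⇒ CB·CB·AA·BC·BC·AA·BC·AA·AA·BC·CB·CB·AA·BC·CB·CB·CB·CB·AA·BC·BC·AA·BC·AA
    A ↦ CB
    B ↦ AA
    C ↦ BC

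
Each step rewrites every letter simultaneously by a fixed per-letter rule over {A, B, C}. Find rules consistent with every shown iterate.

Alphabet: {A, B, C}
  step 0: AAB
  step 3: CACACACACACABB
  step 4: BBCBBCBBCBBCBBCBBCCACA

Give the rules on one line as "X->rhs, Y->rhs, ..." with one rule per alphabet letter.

  step 3 ⇒ step 4: CACACACACACABB ⇒ BB·C·BB·C·BB·C·BB·C·BB·C·BB·C·CA·CA
    A ↦ C
    B ↦ CA
    C ↦ BB

A->C, B->CA, C->BB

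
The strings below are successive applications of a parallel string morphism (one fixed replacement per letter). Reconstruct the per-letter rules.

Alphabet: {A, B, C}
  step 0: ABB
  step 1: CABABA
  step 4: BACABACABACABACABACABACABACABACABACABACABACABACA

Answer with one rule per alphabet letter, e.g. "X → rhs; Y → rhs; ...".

  step 0 ⇒ step 1: ABB ⇒ CA·BA·BA
    A ↦ CA
    B ↦ BA
    C ↦ BA  (constrained at step 1)

A->CA, B->BA, C->BA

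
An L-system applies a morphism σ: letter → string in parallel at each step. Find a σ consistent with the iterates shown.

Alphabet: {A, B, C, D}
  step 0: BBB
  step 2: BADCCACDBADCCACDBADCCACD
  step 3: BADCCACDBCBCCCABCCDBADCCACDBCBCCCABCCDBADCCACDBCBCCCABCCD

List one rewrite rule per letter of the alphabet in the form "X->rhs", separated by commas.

A->CCA, B->BAD, C->BC, D->CD

  step 2 ⇒ step 3: BADCCACDBADCCACDBADCCACD ⇒ BAD·CCA·CD·BC·BC·CCA·BC·CD·BAD·CCA·CD·BC·BC·CCA·BC·CD·BAD·CCA·CD·BC·BC·CCA·BC·CD
    A ↦ CCA
    B ↦ BAD
    C ↦ BC
    D ↦ CD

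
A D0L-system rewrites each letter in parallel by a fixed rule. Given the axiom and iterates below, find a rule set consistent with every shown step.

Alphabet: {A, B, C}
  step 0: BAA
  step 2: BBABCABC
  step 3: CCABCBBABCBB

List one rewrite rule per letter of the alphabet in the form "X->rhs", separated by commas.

A->AB, B->C, C->BB

  step 2 ⇒ step 3: BBABCABC ⇒ C·C·AB·C·BB·AB·C·BB
    A ↦ AB
    B ↦ C
    C ↦ BB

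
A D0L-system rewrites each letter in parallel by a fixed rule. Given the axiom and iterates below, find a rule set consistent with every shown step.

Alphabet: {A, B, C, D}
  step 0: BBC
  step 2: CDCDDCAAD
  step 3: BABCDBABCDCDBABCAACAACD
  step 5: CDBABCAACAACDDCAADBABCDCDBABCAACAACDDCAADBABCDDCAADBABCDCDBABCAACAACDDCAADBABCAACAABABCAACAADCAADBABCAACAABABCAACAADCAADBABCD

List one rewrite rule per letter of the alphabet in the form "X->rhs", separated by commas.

  step 2 ⇒ step 3: CDCDDCAAD ⇒ BAB·CD·BAB·CD·CD·BAB·CAA·CAA·CD
    A ↦ CAA
    C ↦ BAB
    D ↦ CD
    B ↦ D  (constrained at step 0)

A->CAA, B->D, C->BAB, D->CD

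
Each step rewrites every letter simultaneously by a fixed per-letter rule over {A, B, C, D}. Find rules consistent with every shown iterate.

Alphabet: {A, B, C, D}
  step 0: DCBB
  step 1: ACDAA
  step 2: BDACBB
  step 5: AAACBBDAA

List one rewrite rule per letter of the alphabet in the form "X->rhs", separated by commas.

A->B, B->A, C->D, D->AC

  step 1 ⇒ step 2: ACDAA ⇒ B·D·AC·B·B
    A ↦ B
    C ↦ D
    D ↦ AC
  step 0 ⇒ step 1: DCBB ⇒ AC·D·A·A
    B ↦ A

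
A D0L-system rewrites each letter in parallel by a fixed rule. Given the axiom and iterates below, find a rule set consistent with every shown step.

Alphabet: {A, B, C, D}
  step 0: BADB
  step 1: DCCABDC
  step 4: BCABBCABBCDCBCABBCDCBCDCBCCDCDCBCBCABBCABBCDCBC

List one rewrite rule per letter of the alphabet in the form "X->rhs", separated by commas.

  step 0 ⇒ step 1: BADB ⇒ DC·C·AB·DC
    A ↦ C
    B ↦ DC
    D ↦ AB
    C ↦ BC  (constrained at step 1)

A->C, B->DC, C->BC, D->AB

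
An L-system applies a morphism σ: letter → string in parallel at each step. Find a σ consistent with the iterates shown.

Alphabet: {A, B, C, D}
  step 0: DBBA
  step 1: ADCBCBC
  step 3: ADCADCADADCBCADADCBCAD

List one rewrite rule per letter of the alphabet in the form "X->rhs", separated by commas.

A->C, B->CB, C->AD, D->AD

  step 0 ⇒ step 1: DBBA ⇒ AD·CB·CB·C
    A ↦ C
    B ↦ CB
    D ↦ AD
    C ↦ AD  (constrained at step 1)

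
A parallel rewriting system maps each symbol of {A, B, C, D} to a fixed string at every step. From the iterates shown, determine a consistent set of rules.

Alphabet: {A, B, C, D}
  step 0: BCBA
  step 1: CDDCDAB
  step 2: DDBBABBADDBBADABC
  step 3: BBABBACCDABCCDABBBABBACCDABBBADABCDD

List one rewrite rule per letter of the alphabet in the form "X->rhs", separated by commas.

A->DAB, B->C, C->DD, D->BBA

  step 2 ⇒ step 3: DDBBABBADDBBADABC ⇒ BBA·BBA·C·C·DAB·C·C·DAB·BBA·BBA·C·C·DAB·BBA·DAB·C·DD
    A ↦ DAB
    B ↦ C
    C ↦ DD
    D ↦ BBA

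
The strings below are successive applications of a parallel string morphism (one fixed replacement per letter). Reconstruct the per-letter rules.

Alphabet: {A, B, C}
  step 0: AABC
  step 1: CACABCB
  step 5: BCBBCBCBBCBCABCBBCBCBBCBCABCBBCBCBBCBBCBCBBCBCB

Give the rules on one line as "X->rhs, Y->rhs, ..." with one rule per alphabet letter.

A->CA, B->BC, C->B

  step 0 ⇒ step 1: AABC ⇒ CA·CA·BC·B
    A ↦ CA
    B ↦ BC
    C ↦ B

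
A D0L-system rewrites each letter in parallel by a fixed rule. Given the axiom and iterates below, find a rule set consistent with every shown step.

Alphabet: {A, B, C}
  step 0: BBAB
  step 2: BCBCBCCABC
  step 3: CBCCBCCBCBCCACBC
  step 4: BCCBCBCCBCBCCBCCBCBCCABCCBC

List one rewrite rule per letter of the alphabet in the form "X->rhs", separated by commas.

A->CA, B->C, C->BC

  step 3 ⇒ step 4: CBCCBCCBCBCCACBC ⇒ BC·C·BC·BC·C·BC·BC·C·BC·C·BC·BC·CA·BC·C·BC
    A ↦ CA
    B ↦ C
    C ↦ BC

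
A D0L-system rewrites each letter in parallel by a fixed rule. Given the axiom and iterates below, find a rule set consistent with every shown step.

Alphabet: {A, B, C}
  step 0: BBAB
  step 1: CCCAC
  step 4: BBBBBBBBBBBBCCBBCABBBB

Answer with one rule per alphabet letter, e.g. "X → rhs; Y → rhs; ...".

  step 0 ⇒ step 1: BBAB ⇒ C·C·CA·C
    A ↦ CA
    B ↦ C
    C ↦ BB  (constrained at step 1)

A->CA, B->C, C->BB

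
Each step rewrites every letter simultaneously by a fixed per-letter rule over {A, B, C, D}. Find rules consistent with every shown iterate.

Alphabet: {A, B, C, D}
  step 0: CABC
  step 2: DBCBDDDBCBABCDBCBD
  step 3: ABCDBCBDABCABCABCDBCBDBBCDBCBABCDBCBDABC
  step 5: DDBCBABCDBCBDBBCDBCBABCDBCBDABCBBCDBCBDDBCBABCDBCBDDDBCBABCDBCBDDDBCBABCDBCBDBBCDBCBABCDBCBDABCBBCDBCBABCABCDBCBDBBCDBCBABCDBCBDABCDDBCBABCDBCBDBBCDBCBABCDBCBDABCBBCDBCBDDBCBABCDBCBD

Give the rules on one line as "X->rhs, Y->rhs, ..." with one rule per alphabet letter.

A->BBC, B->D, C->BCB, D->ABC

  step 2 ⇒ step 3: DBCBDDDBCBABCDBCBD ⇒ ABC·D·BCB·D·ABC·ABC·ABC·D·BCB·D·BBC·D·BCB·ABC·D·BCB·D·ABC
    A ↦ BBC
    B ↦ D
    C ↦ BCB
    D ↦ ABC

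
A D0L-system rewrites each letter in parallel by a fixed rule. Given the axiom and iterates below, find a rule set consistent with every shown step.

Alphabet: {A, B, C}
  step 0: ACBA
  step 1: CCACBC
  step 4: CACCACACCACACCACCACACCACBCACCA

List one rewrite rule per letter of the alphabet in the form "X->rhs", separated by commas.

A->C, B->CB, C->CA

  step 0 ⇒ step 1: ACBA ⇒ C·CA·CB·C
    A ↦ C
    B ↦ CB
    C ↦ CA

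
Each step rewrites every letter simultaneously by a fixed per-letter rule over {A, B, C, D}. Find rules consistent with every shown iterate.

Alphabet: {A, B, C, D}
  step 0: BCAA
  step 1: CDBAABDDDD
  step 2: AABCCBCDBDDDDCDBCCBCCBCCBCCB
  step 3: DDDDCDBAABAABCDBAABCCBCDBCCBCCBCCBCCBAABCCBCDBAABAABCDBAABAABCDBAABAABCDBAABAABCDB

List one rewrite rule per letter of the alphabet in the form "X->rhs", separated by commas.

  step 2 ⇒ step 3: AABCCBCDBDDDDCDBCCBCCBCCBCCB ⇒ DD·DD·CDB·AAB·AAB·CDB·AAB·CCB·CDB·CCB·CCB·CCB·CCB·AAB·CCB·CDB·AAB·AAB·CDB·AAB·AAB·CDB·AAB·AAB·CDB·AAB·AAB·CDB
    A ↦ DD
    B ↦ CDB
    C ↦ AAB
    D ↦ CCB

A->DD, B->CDB, C->AAB, D->CCB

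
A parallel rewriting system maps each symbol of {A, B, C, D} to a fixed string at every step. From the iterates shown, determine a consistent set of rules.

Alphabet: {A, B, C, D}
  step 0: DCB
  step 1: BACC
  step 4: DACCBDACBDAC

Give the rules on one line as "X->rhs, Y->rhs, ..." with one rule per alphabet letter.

A->D, B->C, C->AC, D->B

  step 0 ⇒ step 1: DCB ⇒ B·AC·C
    B ↦ C
    C ↦ AC
    D ↦ B
    A ↦ D  (constrained at step 1)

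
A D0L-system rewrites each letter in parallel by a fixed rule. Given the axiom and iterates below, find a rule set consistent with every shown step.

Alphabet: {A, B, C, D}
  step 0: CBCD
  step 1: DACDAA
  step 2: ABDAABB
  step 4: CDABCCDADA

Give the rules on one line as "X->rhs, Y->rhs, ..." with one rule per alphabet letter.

A->B, B->C, C->DA, D->A

  step 1 ⇒ step 2: DACDAA ⇒ A·B·DA·A·B·B
    A ↦ B
    C ↦ DA
    D ↦ A
  step 0 ⇒ step 1: CBCD ⇒ DA·C·DA·A
    B ↦ C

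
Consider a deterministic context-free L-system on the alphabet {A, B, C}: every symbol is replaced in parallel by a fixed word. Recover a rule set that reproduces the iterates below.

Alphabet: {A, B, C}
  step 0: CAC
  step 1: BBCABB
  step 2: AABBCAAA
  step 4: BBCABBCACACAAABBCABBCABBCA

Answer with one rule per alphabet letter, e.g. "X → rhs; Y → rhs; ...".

A->CA, B->A, C->BB

  step 1 ⇒ step 2: BBCABB ⇒ A·A·BB·CA·A·A
    A ↦ CA
    B ↦ A
    C ↦ BB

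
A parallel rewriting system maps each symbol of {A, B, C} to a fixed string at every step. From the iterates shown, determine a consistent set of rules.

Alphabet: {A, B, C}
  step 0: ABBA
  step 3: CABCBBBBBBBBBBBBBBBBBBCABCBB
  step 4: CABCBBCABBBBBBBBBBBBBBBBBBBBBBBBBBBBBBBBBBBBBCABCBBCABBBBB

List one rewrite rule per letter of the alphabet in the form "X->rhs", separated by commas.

  step 3 ⇒ step 4: CABCBBBBBBBBBBBBBBBBBBCABCBB ⇒ CAB·C·BB·CAB·BB·BB·BB·BB·BB·BB·BB·BB·BB·BB·BB·BB·BB·BB·BB·BB·BB·BB·CAB·C·BB·CAB·BB·BB
    A ↦ C
    B ↦ BB
    C ↦ CAB

A->C, B->BB, C->CAB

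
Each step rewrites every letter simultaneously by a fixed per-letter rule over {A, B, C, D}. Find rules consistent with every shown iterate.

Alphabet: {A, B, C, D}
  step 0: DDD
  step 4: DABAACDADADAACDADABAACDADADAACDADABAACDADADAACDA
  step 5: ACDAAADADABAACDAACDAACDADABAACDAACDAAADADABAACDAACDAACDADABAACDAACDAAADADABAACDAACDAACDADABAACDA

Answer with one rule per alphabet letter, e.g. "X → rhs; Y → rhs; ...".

  step 4 ⇒ step 5: DABAACDADADAACDADABAACDADADAACDADABAACDADADAACDA ⇒ AC·DA·AA·DA·DA·BA·AC·DA·AC·DA·AC·DA·DA·BA·AC·DA·AC·DA·AA·DA·DA·BA·AC·DA·AC·DA·AC·DA·DA·BA·AC·DA·AC·DA·AA·DA·DA·BA·AC·DA·AC·DA·AC·DA·DA·BA·AC·DA
    A ↦ DA
    B ↦ AA
    C ↦ BA
    D ↦ AC

A->DA, B->AA, C->BA, D->AC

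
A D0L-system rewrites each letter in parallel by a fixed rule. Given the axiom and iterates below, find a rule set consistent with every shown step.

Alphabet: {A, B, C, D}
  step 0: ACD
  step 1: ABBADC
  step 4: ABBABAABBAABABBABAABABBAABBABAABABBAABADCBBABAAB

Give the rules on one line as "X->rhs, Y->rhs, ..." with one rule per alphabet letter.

  step 0 ⇒ step 1: ACD ⇒ AB·B·ADC
    A ↦ AB
    C ↦ B
    D ↦ ADC
    B ↦ BA  (constrained at step 1)

A->AB, B->BA, C->B, D->ADC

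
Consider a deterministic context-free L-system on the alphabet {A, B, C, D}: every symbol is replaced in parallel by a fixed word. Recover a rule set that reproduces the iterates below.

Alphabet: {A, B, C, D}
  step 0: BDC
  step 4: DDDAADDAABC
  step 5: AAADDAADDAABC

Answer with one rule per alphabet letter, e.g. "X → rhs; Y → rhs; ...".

A->D, B->AA, C->BC, D->A

  step 4 ⇒ step 5: DDDAADDAABC ⇒ A·A·A·D·D·A·A·D·D·AA·BC
    A ↦ D
    B ↦ AA
    C ↦ BC
    D ↦ A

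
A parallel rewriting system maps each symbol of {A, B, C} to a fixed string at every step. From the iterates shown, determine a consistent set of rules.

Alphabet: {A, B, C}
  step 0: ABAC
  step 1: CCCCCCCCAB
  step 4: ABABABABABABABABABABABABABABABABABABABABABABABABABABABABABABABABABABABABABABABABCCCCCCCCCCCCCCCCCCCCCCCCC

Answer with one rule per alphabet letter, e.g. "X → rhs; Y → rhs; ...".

A->CCC, B->CC, C->AB

  step 0 ⇒ step 1: ABAC ⇒ CCC·CC·CCC·AB
    A ↦ CCC
    B ↦ CC
    C ↦ AB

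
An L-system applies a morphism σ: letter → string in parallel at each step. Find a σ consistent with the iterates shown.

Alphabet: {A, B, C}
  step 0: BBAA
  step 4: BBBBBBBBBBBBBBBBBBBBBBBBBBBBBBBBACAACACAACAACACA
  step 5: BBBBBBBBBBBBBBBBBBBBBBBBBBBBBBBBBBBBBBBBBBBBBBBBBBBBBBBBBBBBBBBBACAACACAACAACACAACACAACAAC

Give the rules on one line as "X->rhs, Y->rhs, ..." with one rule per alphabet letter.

A->AC, B->BB, C->A

  step 4 ⇒ step 5: BBBBBBBBBBBBBBBBBBBBBBBBBBBBBBBBACAACACAACAACACA ⇒ BB·BB·BB·BB·BB·BB·BB·BB·BB·BB·BB·BB·BB·BB·BB·BB·BB·BB·BB·BB·BB·BB·BB·BB·BB·BB·BB·BB·BB·BB·BB·BB·AC·A·AC·AC·A·AC·A·AC·AC·A·AC·AC·A·AC·A·AC
    A ↦ AC
    B ↦ BB
    C ↦ A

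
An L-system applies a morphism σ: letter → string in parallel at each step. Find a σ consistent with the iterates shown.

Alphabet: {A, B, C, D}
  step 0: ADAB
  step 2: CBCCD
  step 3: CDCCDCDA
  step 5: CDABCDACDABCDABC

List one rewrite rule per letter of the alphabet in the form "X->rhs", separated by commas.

A->B, B->C, C->CD, D->A

  step 2 ⇒ step 3: CBCCD ⇒ CD·C·CD·CD·A
    B ↦ C
    C ↦ CD
    D ↦ A
    A ↦ B  (constrained at step 0)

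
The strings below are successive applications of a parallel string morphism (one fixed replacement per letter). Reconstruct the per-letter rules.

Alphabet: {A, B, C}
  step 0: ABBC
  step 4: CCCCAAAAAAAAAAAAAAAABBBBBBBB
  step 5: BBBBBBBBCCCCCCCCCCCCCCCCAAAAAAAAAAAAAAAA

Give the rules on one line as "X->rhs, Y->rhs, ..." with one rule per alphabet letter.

A->C, B->AA, C->BB

  step 4 ⇒ step 5: CCCCAAAAAAAAAAAAAAAABBBBBBBB ⇒ BB·BB·BB·BB·C·C·C·C·C·C·C·C·C·C·C·C·C·C·C·C·AA·AA·AA·AA·AA·AA·AA·AA
    A ↦ C
    B ↦ AA
    C ↦ BB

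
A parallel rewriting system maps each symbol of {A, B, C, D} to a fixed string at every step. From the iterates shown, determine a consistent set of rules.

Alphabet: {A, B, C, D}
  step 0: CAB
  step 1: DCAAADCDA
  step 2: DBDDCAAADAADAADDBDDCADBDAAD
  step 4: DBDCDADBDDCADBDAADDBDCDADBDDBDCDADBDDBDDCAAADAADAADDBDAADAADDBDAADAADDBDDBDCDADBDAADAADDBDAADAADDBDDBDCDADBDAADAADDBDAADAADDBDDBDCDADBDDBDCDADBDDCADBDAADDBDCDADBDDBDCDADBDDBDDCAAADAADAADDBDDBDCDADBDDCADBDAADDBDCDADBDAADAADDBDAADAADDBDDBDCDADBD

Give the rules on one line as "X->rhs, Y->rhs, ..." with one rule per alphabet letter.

A->AAD, B->CDA, C->DCA, D->DBD

  step 1 ⇒ step 2: DCAAADCDA ⇒ DBD·DCA·AAD·AAD·AAD·DBD·DCA·DBD·AAD
    A ↦ AAD
    C ↦ DCA
    D ↦ DBD
  step 0 ⇒ step 1: CAB ⇒ DCA·AAD·CDA
    B ↦ CDA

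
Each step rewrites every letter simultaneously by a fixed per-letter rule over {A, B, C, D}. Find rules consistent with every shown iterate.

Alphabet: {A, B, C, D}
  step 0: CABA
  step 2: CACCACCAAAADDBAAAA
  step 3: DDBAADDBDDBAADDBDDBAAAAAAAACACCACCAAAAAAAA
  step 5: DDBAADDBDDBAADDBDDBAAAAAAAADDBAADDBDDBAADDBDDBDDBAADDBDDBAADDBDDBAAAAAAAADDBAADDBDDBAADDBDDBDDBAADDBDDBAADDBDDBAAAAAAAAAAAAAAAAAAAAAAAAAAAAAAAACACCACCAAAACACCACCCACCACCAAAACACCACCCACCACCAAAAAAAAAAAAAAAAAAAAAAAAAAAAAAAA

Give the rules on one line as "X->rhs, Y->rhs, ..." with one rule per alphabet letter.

A->AA, B->C, C->DDB, D->CAC

  step 2 ⇒ step 3: CACCACCAAAADDBAAAA ⇒ DDB·AA·DDB·DDB·AA·DDB·DDB·AA·AA·AA·AA·CAC·CAC·C·AA·AA·AA·AA
    A ↦ AA
    B ↦ C
    C ↦ DDB
    D ↦ CAC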